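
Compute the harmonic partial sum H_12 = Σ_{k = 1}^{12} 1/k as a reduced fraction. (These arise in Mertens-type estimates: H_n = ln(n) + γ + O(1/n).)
H_12 = 86021/27720

Direct summation: H_12 = 1 + 1/2 + ... + 1/12. The least common denominator is lcm(1, ..., 12) = 27720; over this denominator the numerator is 27720 + 13860 + 9240 + 6930 + 5544 + 4620 + 3960 + 3465 + 3080 + 2772 + 2520 + 2310 = 86021, so H_12 = 86021/27720 (already in lowest terms) ≈ 3.10321. (The PNT-adjacent estimate ln(12) + γ ≈ 3.06212 matches within O(1/n).)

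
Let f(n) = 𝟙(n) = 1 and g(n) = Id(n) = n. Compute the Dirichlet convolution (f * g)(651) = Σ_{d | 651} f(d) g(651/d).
(𝟙 * Id)(651) = 1024

Divisors of 651: [1, 3, 7, 21, 31, 93, 217, 651]. For each d | 651:
  d = 1: 𝟙(1) · Id(651/1) = 1 · 651 = 651
  d = 3: 𝟙(3) · Id(651/3) = 1 · 217 = 217
  d = 7: 𝟙(7) · Id(651/7) = 1 · 93 = 93
  d = 21: 𝟙(21) · Id(651/21) = 1 · 31 = 31
  d = 31: 𝟙(31) · Id(651/31) = 1 · 21 = 21
  d = 93: 𝟙(93) · Id(651/93) = 1 · 7 = 7
  d = 217: 𝟙(217) · Id(651/217) = 1 · 3 = 3
  d = 651: 𝟙(651) · Id(651/651) = 1 · 1 = 1
Summing: (𝟙 * Id)(651) = 651 + 217 + 93 + 31 + 21 + 7 + 3 + 1 = 1024.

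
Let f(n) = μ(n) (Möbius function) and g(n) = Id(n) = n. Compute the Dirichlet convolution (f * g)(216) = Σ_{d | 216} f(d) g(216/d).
(μ * Id)(216) = 72

Divisors of 216: [1, 2, 3, 4, 6, 8, 9, 12, 18, 24, 27, 36, 54, 72, 108, 216]. For each d | 216:
  d = 1: μ(1) · Id(216/1) = 1 · 216 = 216
  d = 2: μ(2) · Id(216/2) = -1 · 108 = -108
  d = 3: μ(3) · Id(216/3) = -1 · 72 = -72
  d = 4: μ(4) · Id(216/4) = 0 · 54 = 0
  d = 6: μ(6) · Id(216/6) = 1 · 36 = 36
  d = 8: μ(8) · Id(216/8) = 0 · 27 = 0
  d = 9: μ(9) · Id(216/9) = 0 · 24 = 0
  d = 12: μ(12) · Id(216/12) = 0 · 18 = 0
  d = 18: μ(18) · Id(216/18) = 0 · 12 = 0
  d = 24: μ(24) · Id(216/24) = 0 · 9 = 0
  d = 27: μ(27) · Id(216/27) = 0 · 8 = 0
  d = 36: μ(36) · Id(216/36) = 0 · 6 = 0
  d = 54: μ(54) · Id(216/54) = 0 · 4 = 0
  d = 72: μ(72) · Id(216/72) = 0 · 3 = 0
  d = 108: μ(108) · Id(216/108) = 0 · 2 = 0
  d = 216: μ(216) · Id(216/216) = 0 · 1 = 0
Summing: (μ * Id)(216) = 216 + -108 + -72 + 0 + 36 + 0 + 0 + 0 + 0 + 0 + 0 + 0 + 0 + 0 + 0 + 0 = 72.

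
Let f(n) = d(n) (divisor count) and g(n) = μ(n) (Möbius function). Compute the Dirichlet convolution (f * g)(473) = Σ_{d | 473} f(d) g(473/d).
(d * μ)(473) = 1

Divisors of 473: [1, 11, 43, 473]. For each d | 473:
  d = 1: d(1) · μ(473/1) = 1 · 1 = 1
  d = 11: d(11) · μ(473/11) = 2 · -1 = -2
  d = 43: d(43) · μ(473/43) = 2 · -1 = -2
  d = 473: d(473) · μ(473/473) = 4 · 1 = 4
Summing: (d * μ)(473) = 1 + -2 + -2 + 4 = 1.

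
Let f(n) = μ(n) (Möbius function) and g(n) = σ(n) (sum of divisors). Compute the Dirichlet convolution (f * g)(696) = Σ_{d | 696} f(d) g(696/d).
(μ * σ)(696) = 696

Divisors of 696: [1, 2, 3, 4, 6, 8, 12, 24, 29, 58, 87, 116, 174, 232, 348, 696]. For each d | 696:
  d = 1: μ(1) · σ(696/1) = 1 · 1800 = 1800
  d = 2: μ(2) · σ(696/2) = -1 · 840 = -840
  d = 3: μ(3) · σ(696/3) = -1 · 450 = -450
  d = 4: μ(4) · σ(696/4) = 0 · 360 = 0
  d = 6: μ(6) · σ(696/6) = 1 · 210 = 210
  d = 8: μ(8) · σ(696/8) = 0 · 120 = 0
  d = 12: μ(12) · σ(696/12) = 0 · 90 = 0
  d = 24: μ(24) · σ(696/24) = 0 · 30 = 0
  d = 29: μ(29) · σ(696/29) = -1 · 60 = -60
  d = 58: μ(58) · σ(696/58) = 1 · 28 = 28
  d = 87: μ(87) · σ(696/87) = 1 · 15 = 15
  d = 116: μ(116) · σ(696/116) = 0 · 12 = 0
  d = 174: μ(174) · σ(696/174) = -1 · 7 = -7
  d = 232: μ(232) · σ(696/232) = 0 · 4 = 0
  d = 348: μ(348) · σ(696/348) = 0 · 3 = 0
  d = 696: μ(696) · σ(696/696) = 0 · 1 = 0
Summing: (μ * σ)(696) = 1800 + -840 + -450 + 0 + 210 + 0 + 0 + 0 + -60 + 28 + 15 + 0 + -7 + 0 + 0 + 0 = 696.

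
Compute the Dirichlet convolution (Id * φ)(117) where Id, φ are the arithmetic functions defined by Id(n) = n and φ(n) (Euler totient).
(Id * φ)(117) = 525

Divisors of 117: [1, 3, 9, 13, 39, 117]. For each d | 117:
  d = 1: Id(1) · φ(117/1) = 1 · 72 = 72
  d = 3: Id(3) · φ(117/3) = 3 · 24 = 72
  d = 9: Id(9) · φ(117/9) = 9 · 12 = 108
  d = 13: Id(13) · φ(117/13) = 13 · 6 = 78
  d = 39: Id(39) · φ(117/39) = 39 · 2 = 78
  d = 117: Id(117) · φ(117/117) = 117 · 1 = 117
Summing: (Id * φ)(117) = 72 + 72 + 108 + 78 + 78 + 117 = 525.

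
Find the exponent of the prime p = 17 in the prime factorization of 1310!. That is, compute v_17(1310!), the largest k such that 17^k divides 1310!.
v_17(1310!) = 81

Legendre's formula: v_p(n!) = Σ_{k ≥ 1} ⌊n / p^k⌋. For p = 17, n = 1310, the terms are:
  ⌊1310/17^1⌋ = ⌊1310/17⌋ = 77
  ⌊1310/17^2⌋ = ⌊1310/289⌋ = 4
(the next term ⌊1310/17^3⌋ = 0, terminating the sum). Summing: v_17(1310!) = 77 + 4 = 81.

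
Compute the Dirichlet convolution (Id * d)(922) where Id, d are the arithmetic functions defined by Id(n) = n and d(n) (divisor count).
(Id * d)(922) = 1852

Divisors of 922: [1, 2, 461, 922]. For each d | 922:
  d = 1: Id(1) · d(922/1) = 1 · 4 = 4
  d = 2: Id(2) · d(922/2) = 2 · 2 = 4
  d = 461: Id(461) · d(922/461) = 461 · 2 = 922
  d = 922: Id(922) · d(922/922) = 922 · 1 = 922
Summing: (Id * d)(922) = 4 + 4 + 922 + 922 = 1852.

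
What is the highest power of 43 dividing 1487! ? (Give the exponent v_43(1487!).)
v_43(1487!) = 34

Legendre's formula: v_p(n!) = Σ_{k ≥ 1} ⌊n / p^k⌋. For p = 43, n = 1487, the terms are:
  ⌊1487/43^1⌋ = ⌊1487/43⌋ = 34
(the next term ⌊1487/43^2⌋ = 0, terminating the sum). Summing: v_43(1487!) = 34 = 34.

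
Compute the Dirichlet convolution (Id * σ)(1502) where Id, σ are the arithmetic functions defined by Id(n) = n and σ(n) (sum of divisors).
(Id * σ)(1502) = 7515

Divisors of 1502: [1, 2, 751, 1502]. For each d | 1502:
  d = 1: Id(1) · σ(1502/1) = 1 · 2256 = 2256
  d = 2: Id(2) · σ(1502/2) = 2 · 752 = 1504
  d = 751: Id(751) · σ(1502/751) = 751 · 3 = 2253
  d = 1502: Id(1502) · σ(1502/1502) = 1502 · 1 = 1502
Summing: (Id * σ)(1502) = 2256 + 1504 + 2253 + 1502 = 7515.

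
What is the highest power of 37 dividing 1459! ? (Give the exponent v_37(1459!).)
v_37(1459!) = 40

Legendre's formula: v_p(n!) = Σ_{k ≥ 1} ⌊n / p^k⌋. For p = 37, n = 1459, the terms are:
  ⌊1459/37^1⌋ = ⌊1459/37⌋ = 39
  ⌊1459/37^2⌋ = ⌊1459/1369⌋ = 1
(the next term ⌊1459/37^3⌋ = 0, terminating the sum). Summing: v_37(1459!) = 39 + 1 = 40.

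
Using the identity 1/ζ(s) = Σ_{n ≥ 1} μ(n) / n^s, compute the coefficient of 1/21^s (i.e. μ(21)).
μ(21) = 1

Factor n = 21 = 3 · 7. μ(n) = 0 if any exponent ≥ 2 (not squarefree); otherwise μ(n) = (−1)^{ω(n)} where ω(n) is the number of distinct prime factors. Applying: μ(21) = 1.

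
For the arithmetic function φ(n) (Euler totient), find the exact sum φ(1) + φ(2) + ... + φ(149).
Σ_{n ≤ 149} φ(n) = 6818

Compute φ(n) for each 1 ≤ n ≤ 149: φ(1) = 1, φ(2) = 1, φ(3) = 2, φ(4) = 2, φ(5) = 4, φ(6) = 2, φ(7) = 6, φ(8) = 4, φ(9) = 6, φ(10) = 4, φ(11) = 10, φ(12) = 4, φ(13) = 12, φ(14) = 6, φ(15) = 8, φ(16) = 8, φ(17) = 16, φ(18) = 6, φ(19) = 18, φ(20) = 8, φ(21) = 12, φ(22) = 10, φ(23) = 22, φ(24) = 8, φ(25) = 20, φ(26) = 12, φ(27) = 18, φ(28) = 12, φ(29) = 28, φ(30) = 8, φ(31) = 30, φ(32) = 16, φ(33) = 20, φ(34) = 16, φ(35) = 24, φ(36) = 12, φ(37) = 36, φ(38) = 18, φ(39) = 24, φ(40) = 16, φ(41) = 40, φ(42) = 12, φ(43) = 42, φ(44) = 20, φ(45) = 24, φ(46) = 22, φ(47) = 46, φ(48) = 16, φ(49) = 42, φ(50) = 20, φ(51) = 32, φ(52) = 24, φ(53) = 52, φ(54) = 18, φ(55) = 40, φ(56) = 24, φ(57) = 36, φ(58) = 28, φ(59) = 58, φ(60) = 16, φ(61) = 60, φ(62) = 30, φ(63) = 36, φ(64) = 32, φ(65) = 48, φ(66) = 20, φ(67) = 66, φ(68) = 32, φ(69) = 44, φ(70) = 24, φ(71) = 70, φ(72) = 24, φ(73) = 72, φ(74) = 36, φ(75) = 40, φ(76) = 36, φ(77) = 60, φ(78) = 24, φ(79) = 78, φ(80) = 32, φ(81) = 54, φ(82) = 40, φ(83) = 82, φ(84) = 24, φ(85) = 64, φ(86) = 42, φ(87) = 56, φ(88) = 40, φ(89) = 88, φ(90) = 24, φ(91) = 72, φ(92) = 44, φ(93) = 60, φ(94) = 46, φ(95) = 72, φ(96) = 32, φ(97) = 96, φ(98) = 42, φ(99) = 60, φ(100) = 40, φ(101) = 100, φ(102) = 32, φ(103) = 102, φ(104) = 48, φ(105) = 48, φ(106) = 52, φ(107) = 106, φ(108) = 36, φ(109) = 108, φ(110) = 40, φ(111) = 72, φ(112) = 48, φ(113) = 112, φ(114) = 36, φ(115) = 88, φ(116) = 56, φ(117) = 72, φ(118) = 58, φ(119) = 96, φ(120) = 32, φ(121) = 110, φ(122) = 60, φ(123) = 80, φ(124) = 60, φ(125) = 100, φ(126) = 36, φ(127) = 126, φ(128) = 64, φ(129) = 84, φ(130) = 48, φ(131) = 130, φ(132) = 40, φ(133) = 108, φ(134) = 66, φ(135) = 72, φ(136) = 64, φ(137) = 136, φ(138) = 44, φ(139) = 138, φ(140) = 48, φ(141) = 92, φ(142) = 70, φ(143) = 120, φ(144) = 48, φ(145) = 112, φ(146) = 72, φ(147) = 84, φ(148) = 72, φ(149) = 148. Summing all 149 values: 6818. (Average order: Σ_{n ≤ x} φ(n) ~ (3/π²) x². For x = 149, (3/π²)·149² ≈ 6748.29.)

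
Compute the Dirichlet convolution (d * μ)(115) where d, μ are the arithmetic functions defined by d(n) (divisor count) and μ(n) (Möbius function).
(d * μ)(115) = 1

Divisors of 115: [1, 5, 23, 115]. For each d | 115:
  d = 1: d(1) · μ(115/1) = 1 · 1 = 1
  d = 5: d(5) · μ(115/5) = 2 · -1 = -2
  d = 23: d(23) · μ(115/23) = 2 · -1 = -2
  d = 115: d(115) · μ(115/115) = 4 · 1 = 4
Summing: (d * μ)(115) = 1 + -2 + -2 + 4 = 1.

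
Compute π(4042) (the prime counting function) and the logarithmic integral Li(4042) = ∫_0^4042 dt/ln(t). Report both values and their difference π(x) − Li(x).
π(4042) = 557;  Li(4042) ≈ 570.43;  π(x) − Li(x) ≈ -13.43.

Direct count of primes ≤ 4042 gives π(4042) = 557. Numerical evaluation of the logarithmic integral gives Li(4042) ≈ 570.43. The difference π(x) − Li(x) ≈ -13.43 is typically negative for small/moderate x (Li(x) overestimates), though Littlewood's theorem shows this sign changes infinitely often.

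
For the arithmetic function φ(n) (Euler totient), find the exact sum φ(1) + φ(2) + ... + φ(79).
Σ_{n ≤ 79} φ(n) = 1934

Compute φ(n) for each 1 ≤ n ≤ 79: φ(1) = 1, φ(2) = 1, φ(3) = 2, φ(4) = 2, φ(5) = 4, φ(6) = 2, φ(7) = 6, φ(8) = 4, φ(9) = 6, φ(10) = 4, φ(11) = 10, φ(12) = 4, φ(13) = 12, φ(14) = 6, φ(15) = 8, φ(16) = 8, φ(17) = 16, φ(18) = 6, φ(19) = 18, φ(20) = 8, φ(21) = 12, φ(22) = 10, φ(23) = 22, φ(24) = 8, φ(25) = 20, φ(26) = 12, φ(27) = 18, φ(28) = 12, φ(29) = 28, φ(30) = 8, φ(31) = 30, φ(32) = 16, φ(33) = 20, φ(34) = 16, φ(35) = 24, φ(36) = 12, φ(37) = 36, φ(38) = 18, φ(39) = 24, φ(40) = 16, φ(41) = 40, φ(42) = 12, φ(43) = 42, φ(44) = 20, φ(45) = 24, φ(46) = 22, φ(47) = 46, φ(48) = 16, φ(49) = 42, φ(50) = 20, φ(51) = 32, φ(52) = 24, φ(53) = 52, φ(54) = 18, φ(55) = 40, φ(56) = 24, φ(57) = 36, φ(58) = 28, φ(59) = 58, φ(60) = 16, φ(61) = 60, φ(62) = 30, φ(63) = 36, φ(64) = 32, φ(65) = 48, φ(66) = 20, φ(67) = 66, φ(68) = 32, φ(69) = 44, φ(70) = 24, φ(71) = 70, φ(72) = 24, φ(73) = 72, φ(74) = 36, φ(75) = 40, φ(76) = 36, φ(77) = 60, φ(78) = 24, φ(79) = 78. Summing all 79 values: 1934. (Average order: Σ_{n ≤ x} φ(n) ~ (3/π²) x². For x = 79, (3/π²)·79² ≈ 1897.04.)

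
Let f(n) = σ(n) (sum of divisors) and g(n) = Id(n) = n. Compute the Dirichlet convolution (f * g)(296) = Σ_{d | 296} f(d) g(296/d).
(σ * Id)(296) = 3675

Divisors of 296: [1, 2, 4, 8, 37, 74, 148, 296]. For each d | 296:
  d = 1: σ(1) · Id(296/1) = 1 · 296 = 296
  d = 2: σ(2) · Id(296/2) = 3 · 148 = 444
  d = 4: σ(4) · Id(296/4) = 7 · 74 = 518
  d = 8: σ(8) · Id(296/8) = 15 · 37 = 555
  d = 37: σ(37) · Id(296/37) = 38 · 8 = 304
  d = 74: σ(74) · Id(296/74) = 114 · 4 = 456
  d = 148: σ(148) · Id(296/148) = 266 · 2 = 532
  d = 296: σ(296) · Id(296/296) = 570 · 1 = 570
Summing: (σ * Id)(296) = 296 + 444 + 518 + 555 + 304 + 456 + 532 + 570 = 3675.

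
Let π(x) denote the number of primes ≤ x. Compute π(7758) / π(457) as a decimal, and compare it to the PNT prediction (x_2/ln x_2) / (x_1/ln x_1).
π(7758)/π(457) = 984/88 ≈ 11.1818;  PNT prediction ≈ 11.6086.

π(457) = 88 and π(7758) = 984, so π(7758)/π(457) ≈ 11.1818. The PNT-predicted ratio is (7758/ln(7758)) / (457/ln(457)) ≈ 11.6086. The two agree to within a few percent, as expected.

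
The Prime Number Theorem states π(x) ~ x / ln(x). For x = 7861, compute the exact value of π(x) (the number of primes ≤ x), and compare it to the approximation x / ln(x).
π(7861) = 992;  x/ln(x) ≈ 876.40;  relative error ≈ 11.65%.

Directly count primes up to 7861: π(7861) = 992. The PNT approximation gives 7861/ln(7861) ≈ 7861/8.96967 ≈ 876.40. Relative error (π(x) − x/ln(x)) / π(x) ≈ 11.65%; the approximation is known to undercount slightly (Li(x) is a better estimate).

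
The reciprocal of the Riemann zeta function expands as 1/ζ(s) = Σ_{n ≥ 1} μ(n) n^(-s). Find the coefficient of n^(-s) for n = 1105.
μ(1105) = -1

Factor n = 1105 = 5 · 13 · 17. μ(n) = 0 if any exponent ≥ 2 (not squarefree); otherwise μ(n) = (−1)^{ω(n)} where ω(n) is the number of distinct prime factors. Applying: μ(1105) = -1.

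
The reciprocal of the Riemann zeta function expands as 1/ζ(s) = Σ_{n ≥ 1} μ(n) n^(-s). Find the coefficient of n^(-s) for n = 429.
μ(429) = -1

Factor n = 429 = 3 · 11 · 13. μ(n) = 0 if any exponent ≥ 2 (not squarefree); otherwise μ(n) = (−1)^{ω(n)} where ω(n) is the number of distinct prime factors. Applying: μ(429) = -1.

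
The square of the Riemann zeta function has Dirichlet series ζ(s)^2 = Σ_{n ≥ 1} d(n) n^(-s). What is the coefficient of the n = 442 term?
d(442) = 8

ζ(s)^2 = (Σ 1/m^s)(Σ 1/k^s). The coefficient of 1/n^s in the product is the number of ordered pairs (m, k) with mk = n, which equals d(n). For n = 442, divisors are [1, 2, 13, 17, 26, 34, 221, 442], so d(442) = 8.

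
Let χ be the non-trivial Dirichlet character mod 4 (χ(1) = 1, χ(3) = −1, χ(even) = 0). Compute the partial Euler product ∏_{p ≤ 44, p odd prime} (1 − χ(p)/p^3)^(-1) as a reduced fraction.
∏ = 53382899586415799670070183783895/55093305095879233542015487574016

The odd primes p ≤ 44 are [3, 5, 7, 11, 13, 17, 19, 23, 29, 31, 37, 41, 43]. For each, χ(p) = 1 if p ≡ 1 mod 4, χ(p) = −1 if p ≡ 3 mod 4. Taking (1 − χ(p)/p^3)^(-1) = p^3/(p^3 − χ(p)): (1 − (-1)/3^3)^(-1) · (1 − (1)/5^3)^(-1) · (1 − (-1)/7^3)^(-1) · (1 − (-1)/11^3)^(-1) · (1 − (1)/13^3)^(-1) · (1 − (1)/17^3)^(-1) · (1 − (-1)/19^3)^(-1) · (1 − (-1)/23^3)^(-1) · (1 − (1)/29^3)^(-1) · (1 − (-1)/31^3)^(-1) · (1 − (1)/37^3)^(-1) · (1 − (1)/41^3)^(-1) · (1 − (-1)/43^3)^(-1) = 53382899586415799670070183783895/55093305095879233542015487574016.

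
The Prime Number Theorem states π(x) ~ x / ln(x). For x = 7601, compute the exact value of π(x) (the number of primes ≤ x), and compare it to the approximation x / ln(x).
π(7601) = 965;  x/ln(x) ≈ 850.60;  relative error ≈ 11.85%.

Directly count primes up to 7601: π(7601) = 965. The PNT approximation gives 7601/ln(7601) ≈ 7601/8.93604 ≈ 850.60. Relative error (π(x) − x/ln(x)) / π(x) ≈ 11.85%; the approximation is known to undercount slightly (Li(x) is a better estimate).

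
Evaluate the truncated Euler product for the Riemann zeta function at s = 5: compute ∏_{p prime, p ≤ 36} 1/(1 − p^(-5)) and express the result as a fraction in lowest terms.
∏ = 1910589921595024369341325427716514697147265/1842548811291065574051999987500114856101888

The primes p ≤ 36 are [2, 3, 5, 7, 11, 13, 17, 19, 23, 29, 31]. For each prime, (1 − 1/p^5)^(-1) = p^5 / (p^5 − 1). The product is (1 − 1/2^5)^(-1), (1 − 1/3^5)^(-1), (1 − 1/5^5)^(-1), (1 − 1/7^5)^(-1), (1 − 1/11^5)^(-1), (1 − 1/13^5)^(-1), (1 − 1/17^5)^(-1), (1 − 1/19^5)^(-1), (1 − 1/23^5)^(-1), (1 − 1/29^5)^(-1), (1 − 1/31^5)^(-1) = ∏ p^5 / (p^5 − 1) = 1910589921595024369341325427716514697147265/1842548811291065574051999987500114856101888.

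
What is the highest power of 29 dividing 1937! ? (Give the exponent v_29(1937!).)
v_29(1937!) = 68

Legendre's formula: v_p(n!) = Σ_{k ≥ 1} ⌊n / p^k⌋. For p = 29, n = 1937, the terms are:
  ⌊1937/29^1⌋ = ⌊1937/29⌋ = 66
  ⌊1937/29^2⌋ = ⌊1937/841⌋ = 2
(the next term ⌊1937/29^3⌋ = 0, terminating the sum). Summing: v_29(1937!) = 66 + 2 = 68.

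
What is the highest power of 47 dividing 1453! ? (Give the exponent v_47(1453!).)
v_47(1453!) = 30

Legendre's formula: v_p(n!) = Σ_{k ≥ 1} ⌊n / p^k⌋. For p = 47, n = 1453, the terms are:
  ⌊1453/47^1⌋ = ⌊1453/47⌋ = 30
(the next term ⌊1453/47^2⌋ = 0, terminating the sum). Summing: v_47(1453!) = 30 = 30.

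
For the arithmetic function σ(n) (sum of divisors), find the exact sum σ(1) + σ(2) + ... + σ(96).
Σ_{n ≤ 96} σ(n) = 7657

Compute σ(n) for each 1 ≤ n ≤ 96: σ(1) = 1, σ(2) = 3, σ(3) = 4, σ(4) = 7, σ(5) = 6, σ(6) = 12, σ(7) = 8, σ(8) = 15, σ(9) = 13, σ(10) = 18, σ(11) = 12, σ(12) = 28, σ(13) = 14, σ(14) = 24, σ(15) = 24, σ(16) = 31, σ(17) = 18, σ(18) = 39, σ(19) = 20, σ(20) = 42, σ(21) = 32, σ(22) = 36, σ(23) = 24, σ(24) = 60, σ(25) = 31, σ(26) = 42, σ(27) = 40, σ(28) = 56, σ(29) = 30, σ(30) = 72, σ(31) = 32, σ(32) = 63, σ(33) = 48, σ(34) = 54, σ(35) = 48, σ(36) = 91, σ(37) = 38, σ(38) = 60, σ(39) = 56, σ(40) = 90, σ(41) = 42, σ(42) = 96, σ(43) = 44, σ(44) = 84, σ(45) = 78, σ(46) = 72, σ(47) = 48, σ(48) = 124, σ(49) = 57, σ(50) = 93, σ(51) = 72, σ(52) = 98, σ(53) = 54, σ(54) = 120, σ(55) = 72, σ(56) = 120, σ(57) = 80, σ(58) = 90, σ(59) = 60, σ(60) = 168, σ(61) = 62, σ(62) = 96, σ(63) = 104, σ(64) = 127, σ(65) = 84, σ(66) = 144, σ(67) = 68, σ(68) = 126, σ(69) = 96, σ(70) = 144, σ(71) = 72, σ(72) = 195, σ(73) = 74, σ(74) = 114, σ(75) = 124, σ(76) = 140, σ(77) = 96, σ(78) = 168, σ(79) = 80, σ(80) = 186, σ(81) = 121, σ(82) = 126, σ(83) = 84, σ(84) = 224, σ(85) = 108, σ(86) = 132, σ(87) = 120, σ(88) = 180, σ(89) = 90, σ(90) = 234, σ(91) = 112, σ(92) = 168, σ(93) = 128, σ(94) = 144, σ(95) = 120, σ(96) = 252. Summing all 96 values: 7657. (Average order: Σ_{n ≤ x} σ(n) ~ (π²/12) x². For x = 96, (π²/12)·96² ≈ 7579.86.)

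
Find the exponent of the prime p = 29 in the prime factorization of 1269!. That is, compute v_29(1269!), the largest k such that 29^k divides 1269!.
v_29(1269!) = 44

Legendre's formula: v_p(n!) = Σ_{k ≥ 1} ⌊n / p^k⌋. For p = 29, n = 1269, the terms are:
  ⌊1269/29^1⌋ = ⌊1269/29⌋ = 43
  ⌊1269/29^2⌋ = ⌊1269/841⌋ = 1
(the next term ⌊1269/29^3⌋ = 0, terminating the sum). Summing: v_29(1269!) = 43 + 1 = 44.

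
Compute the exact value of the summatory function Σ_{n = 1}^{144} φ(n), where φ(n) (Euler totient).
Σ_{n ≤ 144} φ(n) = 6330

Compute φ(n) for each 1 ≤ n ≤ 144: φ(1) = 1, φ(2) = 1, φ(3) = 2, φ(4) = 2, φ(5) = 4, φ(6) = 2, φ(7) = 6, φ(8) = 4, φ(9) = 6, φ(10) = 4, φ(11) = 10, φ(12) = 4, φ(13) = 12, φ(14) = 6, φ(15) = 8, φ(16) = 8, φ(17) = 16, φ(18) = 6, φ(19) = 18, φ(20) = 8, φ(21) = 12, φ(22) = 10, φ(23) = 22, φ(24) = 8, φ(25) = 20, φ(26) = 12, φ(27) = 18, φ(28) = 12, φ(29) = 28, φ(30) = 8, φ(31) = 30, φ(32) = 16, φ(33) = 20, φ(34) = 16, φ(35) = 24, φ(36) = 12, φ(37) = 36, φ(38) = 18, φ(39) = 24, φ(40) = 16, φ(41) = 40, φ(42) = 12, φ(43) = 42, φ(44) = 20, φ(45) = 24, φ(46) = 22, φ(47) = 46, φ(48) = 16, φ(49) = 42, φ(50) = 20, φ(51) = 32, φ(52) = 24, φ(53) = 52, φ(54) = 18, φ(55) = 40, φ(56) = 24, φ(57) = 36, φ(58) = 28, φ(59) = 58, φ(60) = 16, φ(61) = 60, φ(62) = 30, φ(63) = 36, φ(64) = 32, φ(65) = 48, φ(66) = 20, φ(67) = 66, φ(68) = 32, φ(69) = 44, φ(70) = 24, φ(71) = 70, φ(72) = 24, φ(73) = 72, φ(74) = 36, φ(75) = 40, φ(76) = 36, φ(77) = 60, φ(78) = 24, φ(79) = 78, φ(80) = 32, φ(81) = 54, φ(82) = 40, φ(83) = 82, φ(84) = 24, φ(85) = 64, φ(86) = 42, φ(87) = 56, φ(88) = 40, φ(89) = 88, φ(90) = 24, φ(91) = 72, φ(92) = 44, φ(93) = 60, φ(94) = 46, φ(95) = 72, φ(96) = 32, φ(97) = 96, φ(98) = 42, φ(99) = 60, φ(100) = 40, φ(101) = 100, φ(102) = 32, φ(103) = 102, φ(104) = 48, φ(105) = 48, φ(106) = 52, φ(107) = 106, φ(108) = 36, φ(109) = 108, φ(110) = 40, φ(111) = 72, φ(112) = 48, φ(113) = 112, φ(114) = 36, φ(115) = 88, φ(116) = 56, φ(117) = 72, φ(118) = 58, φ(119) = 96, φ(120) = 32, φ(121) = 110, φ(122) = 60, φ(123) = 80, φ(124) = 60, φ(125) = 100, φ(126) = 36, φ(127) = 126, φ(128) = 64, φ(129) = 84, φ(130) = 48, φ(131) = 130, φ(132) = 40, φ(133) = 108, φ(134) = 66, φ(135) = 72, φ(136) = 64, φ(137) = 136, φ(138) = 44, φ(139) = 138, φ(140) = 48, φ(141) = 92, φ(142) = 70, φ(143) = 120, φ(144) = 48. Summing all 144 values: 6330. (Average order: Σ_{n ≤ x} φ(n) ~ (3/π²) x². For x = 144, (3/π²)·144² ≈ 6302.99.)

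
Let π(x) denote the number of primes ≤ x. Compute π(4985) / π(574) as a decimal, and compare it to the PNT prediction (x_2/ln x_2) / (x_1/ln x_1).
π(4985)/π(574) = 666/105 ≈ 6.3429;  PNT prediction ≈ 6.4798.

π(574) = 105 and π(4985) = 666, so π(4985)/π(574) ≈ 6.3429. The PNT-predicted ratio is (4985/ln(4985)) / (574/ln(574)) ≈ 6.4798. The two agree to within a few percent, as expected.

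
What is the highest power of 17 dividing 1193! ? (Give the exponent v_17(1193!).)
v_17(1193!) = 74

Legendre's formula: v_p(n!) = Σ_{k ≥ 1} ⌊n / p^k⌋. For p = 17, n = 1193, the terms are:
  ⌊1193/17^1⌋ = ⌊1193/17⌋ = 70
  ⌊1193/17^2⌋ = ⌊1193/289⌋ = 4
(the next term ⌊1193/17^3⌋ = 0, terminating the sum). Summing: v_17(1193!) = 70 + 4 = 74.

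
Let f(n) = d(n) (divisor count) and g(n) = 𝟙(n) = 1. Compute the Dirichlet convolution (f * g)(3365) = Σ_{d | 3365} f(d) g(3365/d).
(d * 𝟙)(3365) = 9

Divisors of 3365: [1, 5, 673, 3365]. For each d | 3365:
  d = 1: d(1) · 𝟙(3365/1) = 1 · 1 = 1
  d = 5: d(5) · 𝟙(3365/5) = 2 · 1 = 2
  d = 673: d(673) · 𝟙(3365/673) = 2 · 1 = 2
  d = 3365: d(3365) · 𝟙(3365/3365) = 4 · 1 = 4
Summing: (d * 𝟙)(3365) = 1 + 2 + 2 + 4 = 9.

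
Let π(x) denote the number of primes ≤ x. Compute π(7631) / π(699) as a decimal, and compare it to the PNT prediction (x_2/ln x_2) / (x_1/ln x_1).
π(7631)/π(699) = 968/125 ≈ 7.7440;  PNT prediction ≈ 7.9981.

π(699) = 125 and π(7631) = 968, so π(7631)/π(699) ≈ 7.7440. The PNT-predicted ratio is (7631/ln(7631)) / (699/ln(699)) ≈ 7.9981. The two agree to within a few percent, as expected.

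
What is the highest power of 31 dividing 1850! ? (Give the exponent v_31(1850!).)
v_31(1850!) = 60

Legendre's formula: v_p(n!) = Σ_{k ≥ 1} ⌊n / p^k⌋. For p = 31, n = 1850, the terms are:
  ⌊1850/31^1⌋ = ⌊1850/31⌋ = 59
  ⌊1850/31^2⌋ = ⌊1850/961⌋ = 1
(the next term ⌊1850/31^3⌋ = 0, terminating the sum). Summing: v_31(1850!) = 59 + 1 = 60.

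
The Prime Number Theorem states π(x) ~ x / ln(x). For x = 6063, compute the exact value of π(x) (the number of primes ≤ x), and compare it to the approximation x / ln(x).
π(6063) = 790;  x/ln(x) ≈ 696.10;  relative error ≈ 11.89%.

Directly count primes up to 6063: π(6063) = 790. The PNT approximation gives 6063/ln(6063) ≈ 6063/8.70996 ≈ 696.10. Relative error (π(x) − x/ln(x)) / π(x) ≈ 11.89%; the approximation is known to undercount slightly (Li(x) is a better estimate).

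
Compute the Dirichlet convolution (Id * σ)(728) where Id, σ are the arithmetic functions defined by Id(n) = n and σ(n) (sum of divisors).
(Id * σ)(728) = 19845

Divisors of 728: [1, 2, 4, 7, 8, 13, 14, 26, 28, 52, 56, 91, 104, 182, 364, 728]. For each d | 728:
  d = 1: Id(1) · σ(728/1) = 1 · 1680 = 1680
  d = 2: Id(2) · σ(728/2) = 2 · 784 = 1568
  d = 4: Id(4) · σ(728/4) = 4 · 336 = 1344
  d = 7: Id(7) · σ(728/7) = 7 · 210 = 1470
  d = 8: Id(8) · σ(728/8) = 8 · 112 = 896
  d = 13: Id(13) · σ(728/13) = 13 · 120 = 1560
  d = 14: Id(14) · σ(728/14) = 14 · 98 = 1372
  d = 26: Id(26) · σ(728/26) = 26 · 56 = 1456
  d = 28: Id(28) · σ(728/28) = 28 · 42 = 1176
  d = 52: Id(52) · σ(728/52) = 52 · 24 = 1248
  d = 56: Id(56) · σ(728/56) = 56 · 14 = 784
  d = 91: Id(91) · σ(728/91) = 91 · 15 = 1365
  d = 104: Id(104) · σ(728/104) = 104 · 8 = 832
  d = 182: Id(182) · σ(728/182) = 182 · 7 = 1274
  d = 364: Id(364) · σ(728/364) = 364 · 3 = 1092
  d = 728: Id(728) · σ(728/728) = 728 · 1 = 728
Summing: (Id * σ)(728) = 1680 + 1568 + 1344 + 1470 + 896 + 1560 + 1372 + 1456 + 1176 + 1248 + 784 + 1365 + 832 + 1274 + 1092 + 728 = 19845.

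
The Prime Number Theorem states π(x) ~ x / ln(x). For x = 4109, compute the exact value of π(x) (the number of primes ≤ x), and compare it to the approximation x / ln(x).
π(4109) = 565;  x/ln(x) ≈ 493.81;  relative error ≈ 12.60%.

Directly count primes up to 4109: π(4109) = 565. The PNT approximation gives 4109/ln(4109) ≈ 4109/8.32093 ≈ 493.81. Relative error (π(x) − x/ln(x)) / π(x) ≈ 12.60%; the approximation is known to undercount slightly (Li(x) is a better estimate).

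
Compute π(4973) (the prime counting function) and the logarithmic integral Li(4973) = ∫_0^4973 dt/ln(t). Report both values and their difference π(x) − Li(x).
π(4973) = 666;  Li(4973) ≈ 681.11;  π(x) − Li(x) ≈ -15.11.

Direct count of primes ≤ 4973 gives π(4973) = 666. Numerical evaluation of the logarithmic integral gives Li(4973) ≈ 681.11. The difference π(x) − Li(x) ≈ -15.11 is typically negative for small/moderate x (Li(x) overestimates), though Littlewood's theorem shows this sign changes infinitely often.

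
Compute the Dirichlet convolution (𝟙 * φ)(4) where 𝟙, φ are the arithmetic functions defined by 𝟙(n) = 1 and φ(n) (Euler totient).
(𝟙 * φ)(4) = 4

Divisors of 4: [1, 2, 4]. For each d | 4:
  d = 1: 𝟙(1) · φ(4/1) = 1 · 2 = 2
  d = 2: 𝟙(2) · φ(4/2) = 1 · 1 = 1
  d = 4: 𝟙(4) · φ(4/4) = 1 · 1 = 1
Summing: (𝟙 * φ)(4) = 2 + 1 + 1 = 4.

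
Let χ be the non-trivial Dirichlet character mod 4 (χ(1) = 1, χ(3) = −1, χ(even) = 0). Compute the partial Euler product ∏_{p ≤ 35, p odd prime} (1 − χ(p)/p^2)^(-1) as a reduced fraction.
∏ = 70163108671177093/76623095660544000

The odd primes p ≤ 35 are [3, 5, 7, 11, 13, 17, 19, 23, 29, 31]. For each, χ(p) = 1 if p ≡ 1 mod 4, χ(p) = −1 if p ≡ 3 mod 4. Taking (1 − χ(p)/p^2)^(-1) = p^2/(p^2 − χ(p)): (1 − (-1)/3^2)^(-1) · (1 − (1)/5^2)^(-1) · (1 − (-1)/7^2)^(-1) · (1 − (-1)/11^2)^(-1) · (1 − (1)/13^2)^(-1) · (1 − (1)/17^2)^(-1) · (1 − (-1)/19^2)^(-1) · (1 − (-1)/23^2)^(-1) · (1 − (1)/29^2)^(-1) · (1 − (-1)/31^2)^(-1) = 70163108671177093/76623095660544000.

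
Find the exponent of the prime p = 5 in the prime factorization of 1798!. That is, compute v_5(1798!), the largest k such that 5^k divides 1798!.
v_5(1798!) = 446

Legendre's formula: v_p(n!) = Σ_{k ≥ 1} ⌊n / p^k⌋. For p = 5, n = 1798, the terms are:
  ⌊1798/5^1⌋ = ⌊1798/5⌋ = 359
  ⌊1798/5^2⌋ = ⌊1798/25⌋ = 71
  ⌊1798/5^3⌋ = ⌊1798/125⌋ = 14
  ⌊1798/5^4⌋ = ⌊1798/625⌋ = 2
(the next term ⌊1798/5^5⌋ = 0, terminating the sum). Summing: v_5(1798!) = 359 + 71 + 14 + 2 = 446.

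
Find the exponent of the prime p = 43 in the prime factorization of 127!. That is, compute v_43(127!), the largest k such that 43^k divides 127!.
v_43(127!) = 2

Legendre's formula: v_p(n!) = Σ_{k ≥ 1} ⌊n / p^k⌋. For p = 43, n = 127, the terms are:
  ⌊127/43^1⌋ = ⌊127/43⌋ = 2
(the next term ⌊127/43^2⌋ = 0, terminating the sum). Summing: v_43(127!) = 2 = 2.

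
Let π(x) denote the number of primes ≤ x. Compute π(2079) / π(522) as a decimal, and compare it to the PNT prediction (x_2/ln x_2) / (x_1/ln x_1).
π(2079)/π(522) = 312/98 ≈ 3.1837;  PNT prediction ≈ 3.2623.

π(522) = 98 and π(2079) = 312, so π(2079)/π(522) ≈ 3.1837. The PNT-predicted ratio is (2079/ln(2079)) / (522/ln(522)) ≈ 3.2623. The two agree to within a few percent, as expected.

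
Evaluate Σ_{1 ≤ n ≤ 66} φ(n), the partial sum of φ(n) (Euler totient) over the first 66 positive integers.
Σ_{n ≤ 66} φ(n) = 1328

Compute φ(n) for each 1 ≤ n ≤ 66: φ(1) = 1, φ(2) = 1, φ(3) = 2, φ(4) = 2, φ(5) = 4, φ(6) = 2, φ(7) = 6, φ(8) = 4, φ(9) = 6, φ(10) = 4, φ(11) = 10, φ(12) = 4, φ(13) = 12, φ(14) = 6, φ(15) = 8, φ(16) = 8, φ(17) = 16, φ(18) = 6, φ(19) = 18, φ(20) = 8, φ(21) = 12, φ(22) = 10, φ(23) = 22, φ(24) = 8, φ(25) = 20, φ(26) = 12, φ(27) = 18, φ(28) = 12, φ(29) = 28, φ(30) = 8, φ(31) = 30, φ(32) = 16, φ(33) = 20, φ(34) = 16, φ(35) = 24, φ(36) = 12, φ(37) = 36, φ(38) = 18, φ(39) = 24, φ(40) = 16, φ(41) = 40, φ(42) = 12, φ(43) = 42, φ(44) = 20, φ(45) = 24, φ(46) = 22, φ(47) = 46, φ(48) = 16, φ(49) = 42, φ(50) = 20, φ(51) = 32, φ(52) = 24, φ(53) = 52, φ(54) = 18, φ(55) = 40, φ(56) = 24, φ(57) = 36, φ(58) = 28, φ(59) = 58, φ(60) = 16, φ(61) = 60, φ(62) = 30, φ(63) = 36, φ(64) = 32, φ(65) = 48, φ(66) = 20. Summing all 66 values: 1328. (Average order: Σ_{n ≤ x} φ(n) ~ (3/π²) x². For x = 66, (3/π²)·66² ≈ 1324.07.)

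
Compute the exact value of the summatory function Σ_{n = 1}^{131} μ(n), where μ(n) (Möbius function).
Σ_{n ≤ 131} μ(n) = -3

Compute μ(n) for each 1 ≤ n ≤ 131: μ(1) = 1, μ(2) = -1, μ(3) = -1, μ(4) = 0, μ(5) = -1, μ(6) = 1, μ(7) = -1, μ(8) = 0, μ(9) = 0, μ(10) = 1, μ(11) = -1, μ(12) = 0, μ(13) = -1, μ(14) = 1, μ(15) = 1, μ(16) = 0, μ(17) = -1, μ(18) = 0, μ(19) = -1, μ(20) = 0, μ(21) = 1, μ(22) = 1, μ(23) = -1, μ(24) = 0, μ(25) = 0, μ(26) = 1, μ(27) = 0, μ(28) = 0, μ(29) = -1, μ(30) = -1, μ(31) = -1, μ(32) = 0, μ(33) = 1, μ(34) = 1, μ(35) = 1, μ(36) = 0, μ(37) = -1, μ(38) = 1, μ(39) = 1, μ(40) = 0, μ(41) = -1, μ(42) = -1, μ(43) = -1, μ(44) = 0, μ(45) = 0, μ(46) = 1, μ(47) = -1, μ(48) = 0, μ(49) = 0, μ(50) = 0, μ(51) = 1, μ(52) = 0, μ(53) = -1, μ(54) = 0, μ(55) = 1, μ(56) = 0, μ(57) = 1, μ(58) = 1, μ(59) = -1, μ(60) = 0, μ(61) = -1, μ(62) = 1, μ(63) = 0, μ(64) = 0, μ(65) = 1, μ(66) = -1, μ(67) = -1, μ(68) = 0, μ(69) = 1, μ(70) = -1, μ(71) = -1, μ(72) = 0, μ(73) = -1, μ(74) = 1, μ(75) = 0, μ(76) = 0, μ(77) = 1, μ(78) = -1, μ(79) = -1, μ(80) = 0, μ(81) = 0, μ(82) = 1, μ(83) = -1, μ(84) = 0, μ(85) = 1, μ(86) = 1, μ(87) = 1, μ(88) = 0, μ(89) = -1, μ(90) = 0, μ(91) = 1, μ(92) = 0, μ(93) = 1, μ(94) = 1, μ(95) = 1, μ(96) = 0, μ(97) = -1, μ(98) = 0, μ(99) = 0, μ(100) = 0, μ(101) = -1, μ(102) = -1, μ(103) = -1, μ(104) = 0, μ(105) = -1, μ(106) = 1, μ(107) = -1, μ(108) = 0, μ(109) = -1, μ(110) = -1, μ(111) = 1, μ(112) = 0, μ(113) = -1, μ(114) = -1, μ(115) = 1, μ(116) = 0, μ(117) = 0, μ(118) = 1, μ(119) = 1, μ(120) = 0, μ(121) = 0, μ(122) = 1, μ(123) = 1, μ(124) = 0, μ(125) = 0, μ(126) = 0, μ(127) = -1, μ(128) = 0, μ(129) = 1, μ(130) = -1, μ(131) = -1. Summing all 131 values: -3. (Mertens function M(x) = Σ_{n ≤ x} μ(n); on average M(x) should be small (PNT ⟺ M(x) = o(x)).)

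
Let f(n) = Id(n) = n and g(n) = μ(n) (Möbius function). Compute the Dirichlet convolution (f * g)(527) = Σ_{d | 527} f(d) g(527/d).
(Id * μ)(527) = 480

Divisors of 527: [1, 17, 31, 527]. For each d | 527:
  d = 1: Id(1) · μ(527/1) = 1 · 1 = 1
  d = 17: Id(17) · μ(527/17) = 17 · -1 = -17
  d = 31: Id(31) · μ(527/31) = 31 · -1 = -31
  d = 527: Id(527) · μ(527/527) = 527 · 1 = 527
Summing: (Id * μ)(527) = 1 + -17 + -31 + 527 = 480.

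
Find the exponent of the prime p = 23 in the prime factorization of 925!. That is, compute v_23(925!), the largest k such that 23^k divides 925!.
v_23(925!) = 41

Legendre's formula: v_p(n!) = Σ_{k ≥ 1} ⌊n / p^k⌋. For p = 23, n = 925, the terms are:
  ⌊925/23^1⌋ = ⌊925/23⌋ = 40
  ⌊925/23^2⌋ = ⌊925/529⌋ = 1
(the next term ⌊925/23^3⌋ = 0, terminating the sum). Summing: v_23(925!) = 40 + 1 = 41.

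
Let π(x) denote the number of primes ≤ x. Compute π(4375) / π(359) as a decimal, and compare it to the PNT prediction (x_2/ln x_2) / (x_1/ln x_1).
π(4375)/π(359) = 597/72 ≈ 8.2917;  PNT prediction ≈ 8.5521.

π(359) = 72 and π(4375) = 597, so π(4375)/π(359) ≈ 8.2917. The PNT-predicted ratio is (4375/ln(4375)) / (359/ln(359)) ≈ 8.5521. The two agree to within a few percent, as expected.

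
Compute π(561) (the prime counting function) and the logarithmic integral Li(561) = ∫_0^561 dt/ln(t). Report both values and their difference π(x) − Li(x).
π(561) = 102;  Li(561) ≈ 111.52;  π(x) − Li(x) ≈ -9.52.

Direct count of primes ≤ 561 gives π(561) = 102. Numerical evaluation of the logarithmic integral gives Li(561) ≈ 111.52. The difference π(x) − Li(x) ≈ -9.52 is typically negative for small/moderate x (Li(x) overestimates), though Littlewood's theorem shows this sign changes infinitely often.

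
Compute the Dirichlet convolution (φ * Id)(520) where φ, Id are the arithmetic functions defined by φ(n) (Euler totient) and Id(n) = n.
(φ * Id)(520) = 4500

Divisors of 520: [1, 2, 4, 5, 8, 10, 13, 20, 26, 40, 52, 65, 104, 130, 260, 520]. For each d | 520:
  d = 1: φ(1) · Id(520/1) = 1 · 520 = 520
  d = 2: φ(2) · Id(520/2) = 1 · 260 = 260
  d = 4: φ(4) · Id(520/4) = 2 · 130 = 260
  d = 5: φ(5) · Id(520/5) = 4 · 104 = 416
  d = 8: φ(8) · Id(520/8) = 4 · 65 = 260
  d = 10: φ(10) · Id(520/10) = 4 · 52 = 208
  d = 13: φ(13) · Id(520/13) = 12 · 40 = 480
  d = 20: φ(20) · Id(520/20) = 8 · 26 = 208
  d = 26: φ(26) · Id(520/26) = 12 · 20 = 240
  d = 40: φ(40) · Id(520/40) = 16 · 13 = 208
  d = 52: φ(52) · Id(520/52) = 24 · 10 = 240
  d = 65: φ(65) · Id(520/65) = 48 · 8 = 384
  d = 104: φ(104) · Id(520/104) = 48 · 5 = 240
  d = 130: φ(130) · Id(520/130) = 48 · 4 = 192
  d = 260: φ(260) · Id(520/260) = 96 · 2 = 192
  d = 520: φ(520) · Id(520/520) = 192 · 1 = 192
Summing: (φ * Id)(520) = 520 + 260 + 260 + 416 + 260 + 208 + 480 + 208 + 240 + 208 + 240 + 384 + 240 + 192 + 192 + 192 = 4500.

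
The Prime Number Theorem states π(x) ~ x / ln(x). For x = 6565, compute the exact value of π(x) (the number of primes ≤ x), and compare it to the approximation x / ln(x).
π(6565) = 848;  x/ln(x) ≈ 746.91;  relative error ≈ 11.92%.

Directly count primes up to 6565: π(6565) = 848. The PNT approximation gives 6565/ln(6565) ≈ 6565/8.78951 ≈ 746.91. Relative error (π(x) − x/ln(x)) / π(x) ≈ 11.92%; the approximation is known to undercount slightly (Li(x) is a better estimate).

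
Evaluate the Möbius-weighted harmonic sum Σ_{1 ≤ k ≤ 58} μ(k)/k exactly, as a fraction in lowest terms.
Σ μ(k)/k = 540928002430567981/16294579238595022365

Values of μ(k) for 1 ≤ k ≤ 58: μ(1) = 1, μ(2) = -1, μ(3) = -1, μ(5) = -1, μ(6) = 1, μ(7) = -1, μ(10) = 1, μ(11) = -1, μ(13) = -1, μ(14) = 1, μ(15) = 1, μ(17) = -1, μ(19) = -1, μ(21) = 1, μ(22) = 1, μ(23) = -1, μ(26) = 1, μ(29) = -1, μ(30) = -1, μ(31) = -1, μ(33) = 1, μ(34) = 1, μ(35) = 1, μ(37) = -1, μ(38) = 1, μ(39) = 1, μ(41) = -1, μ(42) = -1, μ(43) = -1, μ(46) = 1, μ(47) = -1, μ(51) = 1, μ(53) = -1, μ(55) = 1, μ(57) = 1, μ(58) = 1, with μ = 0 on non-squarefree integers. Summing μ(k)/k for k where μ(k) ≠ 0 gives 540928002430567981/16294579238595022365 ≈ 0.0332. (PNT ⟺ this sum → 0 as n → ∞.)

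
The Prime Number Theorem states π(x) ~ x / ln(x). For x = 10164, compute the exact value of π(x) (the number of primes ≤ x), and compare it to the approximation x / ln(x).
π(10164) = 1248;  x/ln(x) ≈ 1101.60;  relative error ≈ 11.73%.

Directly count primes up to 10164: π(10164) = 1248. The PNT approximation gives 10164/ln(10164) ≈ 10164/9.22661 ≈ 1101.60. Relative error (π(x) − x/ln(x)) / π(x) ≈ 11.73%; the approximation is known to undercount slightly (Li(x) is a better estimate).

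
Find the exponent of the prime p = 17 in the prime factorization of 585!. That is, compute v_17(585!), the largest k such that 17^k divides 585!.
v_17(585!) = 36

Legendre's formula: v_p(n!) = Σ_{k ≥ 1} ⌊n / p^k⌋. For p = 17, n = 585, the terms are:
  ⌊585/17^1⌋ = ⌊585/17⌋ = 34
  ⌊585/17^2⌋ = ⌊585/289⌋ = 2
(the next term ⌊585/17^3⌋ = 0, terminating the sum). Summing: v_17(585!) = 34 + 2 = 36.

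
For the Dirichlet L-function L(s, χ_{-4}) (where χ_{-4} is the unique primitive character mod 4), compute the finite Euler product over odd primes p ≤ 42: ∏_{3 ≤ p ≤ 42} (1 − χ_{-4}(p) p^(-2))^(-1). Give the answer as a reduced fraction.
∏ = 229680782632694823859/250495395975659520000

The odd primes p ≤ 42 are [3, 5, 7, 11, 13, 17, 19, 23, 29, 31, 37, 41]. For each, χ(p) = 1 if p ≡ 1 mod 4, χ(p) = −1 if p ≡ 3 mod 4. Taking (1 − χ(p)/p^2)^(-1) = p^2/(p^2 − χ(p)): (1 − (-1)/3^2)^(-1) · (1 − (1)/5^2)^(-1) · (1 − (-1)/7^2)^(-1) · (1 − (-1)/11^2)^(-1) · (1 − (1)/13^2)^(-1) · (1 − (1)/17^2)^(-1) · (1 − (-1)/19^2)^(-1) · (1 − (-1)/23^2)^(-1) · (1 − (1)/29^2)^(-1) · (1 − (-1)/31^2)^(-1) · (1 − (1)/37^2)^(-1) · (1 − (1)/41^2)^(-1) = 229680782632694823859/250495395975659520000.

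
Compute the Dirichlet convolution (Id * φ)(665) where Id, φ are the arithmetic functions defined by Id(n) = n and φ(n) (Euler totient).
(Id * φ)(665) = 4329

Divisors of 665: [1, 5, 7, 19, 35, 95, 133, 665]. For each d | 665:
  d = 1: Id(1) · φ(665/1) = 1 · 432 = 432
  d = 5: Id(5) · φ(665/5) = 5 · 108 = 540
  d = 7: Id(7) · φ(665/7) = 7 · 72 = 504
  d = 19: Id(19) · φ(665/19) = 19 · 24 = 456
  d = 35: Id(35) · φ(665/35) = 35 · 18 = 630
  d = 95: Id(95) · φ(665/95) = 95 · 6 = 570
  d = 133: Id(133) · φ(665/133) = 133 · 4 = 532
  d = 665: Id(665) · φ(665/665) = 665 · 1 = 665
Summing: (Id * φ)(665) = 432 + 540 + 504 + 456 + 630 + 570 + 532 + 665 = 4329.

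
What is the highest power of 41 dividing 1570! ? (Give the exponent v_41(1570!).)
v_41(1570!) = 38

Legendre's formula: v_p(n!) = Σ_{k ≥ 1} ⌊n / p^k⌋. For p = 41, n = 1570, the terms are:
  ⌊1570/41^1⌋ = ⌊1570/41⌋ = 38
(the next term ⌊1570/41^2⌋ = 0, terminating the sum). Summing: v_41(1570!) = 38 = 38.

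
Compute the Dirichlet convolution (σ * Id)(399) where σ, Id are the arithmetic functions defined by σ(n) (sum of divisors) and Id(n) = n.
(σ * Id)(399) = 4095

Divisors of 399: [1, 3, 7, 19, 21, 57, 133, 399]. For each d | 399:
  d = 1: σ(1) · Id(399/1) = 1 · 399 = 399
  d = 3: σ(3) · Id(399/3) = 4 · 133 = 532
  d = 7: σ(7) · Id(399/7) = 8 · 57 = 456
  d = 19: σ(19) · Id(399/19) = 20 · 21 = 420
  d = 21: σ(21) · Id(399/21) = 32 · 19 = 608
  d = 57: σ(57) · Id(399/57) = 80 · 7 = 560
  d = 133: σ(133) · Id(399/133) = 160 · 3 = 480
  d = 399: σ(399) · Id(399/399) = 640 · 1 = 640
Summing: (σ * Id)(399) = 399 + 532 + 456 + 420 + 608 + 560 + 480 + 640 = 4095.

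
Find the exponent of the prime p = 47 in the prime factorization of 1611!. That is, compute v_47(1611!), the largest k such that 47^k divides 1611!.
v_47(1611!) = 34

Legendre's formula: v_p(n!) = Σ_{k ≥ 1} ⌊n / p^k⌋. For p = 47, n = 1611, the terms are:
  ⌊1611/47^1⌋ = ⌊1611/47⌋ = 34
(the next term ⌊1611/47^2⌋ = 0, terminating the sum). Summing: v_47(1611!) = 34 = 34.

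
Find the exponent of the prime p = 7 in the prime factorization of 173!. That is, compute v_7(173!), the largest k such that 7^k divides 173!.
v_7(173!) = 27

Legendre's formula: v_p(n!) = Σ_{k ≥ 1} ⌊n / p^k⌋. For p = 7, n = 173, the terms are:
  ⌊173/7^1⌋ = ⌊173/7⌋ = 24
  ⌊173/7^2⌋ = ⌊173/49⌋ = 3
(the next term ⌊173/7^3⌋ = 0, terminating the sum). Summing: v_7(173!) = 24 + 3 = 27.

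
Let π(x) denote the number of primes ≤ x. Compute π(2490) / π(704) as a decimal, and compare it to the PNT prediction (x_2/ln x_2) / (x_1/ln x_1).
π(2490)/π(704) = 367/126 ≈ 2.9127;  PNT prediction ≈ 2.9656.

π(704) = 126 and π(2490) = 367, so π(2490)/π(704) ≈ 2.9127. The PNT-predicted ratio is (2490/ln(2490)) / (704/ln(704)) ≈ 2.9656. The two agree to within a few percent, as expected.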